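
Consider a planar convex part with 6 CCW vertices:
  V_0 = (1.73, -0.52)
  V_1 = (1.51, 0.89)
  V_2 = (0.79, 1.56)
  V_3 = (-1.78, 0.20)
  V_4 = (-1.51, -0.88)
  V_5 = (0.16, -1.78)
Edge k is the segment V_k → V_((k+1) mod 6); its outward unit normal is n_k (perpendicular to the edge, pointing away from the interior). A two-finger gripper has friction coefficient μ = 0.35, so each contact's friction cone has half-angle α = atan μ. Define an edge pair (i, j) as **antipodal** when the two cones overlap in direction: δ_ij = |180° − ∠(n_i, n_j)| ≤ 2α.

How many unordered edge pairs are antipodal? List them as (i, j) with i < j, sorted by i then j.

count = 4; pairs: (0,3), (1,3), (1,4), (2,5)

α = atan 0.35 = 19.29°;  2α = 38.58°
n_0 = (+0.9880, +0.1542)
n_1 = (+0.6812, +0.7321)
n_2 = (-0.4677, +0.8839)
n_3 = (-0.9701, -0.2425)
n_4 = (-0.4744, -0.8803)
n_5 = (+0.6259, -0.7799)
  (0,1): δ = 141.81°  ·
  (0,2): δ = 70.98°  ·
  (0,3): δ = 5.17°  ✓
  (0,4): δ = 52.81°  ·
  (0,5): δ = 119.88°  ·
  (1,2): δ = 109.17°  ·
  (1,3): δ = 33.02°  ✓
  (1,4): δ = 14.62°  ✓
  (1,5): δ = 81.69°  ·
  (2,3): δ = 103.85°  ·
  (2,4): δ = 56.21°  ·
  (2,5): δ = 10.86°  ✓
  (3,4): δ = 132.36°  ·
  (3,5): δ = 65.29°  ·
  (4,5): δ = 112.93°  ·
antipodal pairs: 4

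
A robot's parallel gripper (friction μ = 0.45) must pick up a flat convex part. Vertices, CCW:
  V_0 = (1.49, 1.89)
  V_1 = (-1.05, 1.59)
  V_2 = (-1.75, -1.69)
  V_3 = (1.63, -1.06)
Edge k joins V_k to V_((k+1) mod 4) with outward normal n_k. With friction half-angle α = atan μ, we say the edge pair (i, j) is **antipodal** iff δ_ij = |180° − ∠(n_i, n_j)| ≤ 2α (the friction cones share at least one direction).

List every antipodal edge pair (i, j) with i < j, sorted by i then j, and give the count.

α = atan 0.45 = 24.23°;  2α = 48.46°
n_0 = (-0.1173, +0.9931)
n_1 = (-0.9780, +0.2087)
n_2 = (+0.1832, -0.9831)
n_3 = (+0.9989, +0.0474)
  (0,1): δ = 108.78°  ·
  (0,2): δ = 3.82°  ✓
  (0,3): δ = 85.98°  ·
  (1,2): δ = 67.39°  ·
  (1,3): δ = 14.76°  ✓
  (2,3): δ = 97.84°  ·
antipodal pairs: 2

count = 2; pairs: (0,2), (1,3)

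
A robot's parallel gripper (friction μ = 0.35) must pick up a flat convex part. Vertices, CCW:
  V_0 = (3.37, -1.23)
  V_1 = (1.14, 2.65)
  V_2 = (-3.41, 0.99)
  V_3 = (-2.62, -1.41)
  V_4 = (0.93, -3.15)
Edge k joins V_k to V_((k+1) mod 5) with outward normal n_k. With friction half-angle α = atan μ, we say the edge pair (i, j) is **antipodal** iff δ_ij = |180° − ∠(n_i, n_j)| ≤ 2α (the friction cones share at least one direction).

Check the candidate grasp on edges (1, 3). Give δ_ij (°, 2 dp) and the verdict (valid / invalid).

α = atan 0.35 = 19.29°;  2α = 38.58°
edge 1: e_1 = (-4.55, -1.66);  n_1 = (-0.3427, +0.9394)
edge 3: e_3 = (+3.55, -1.74);  n_3 = (-0.4401, -0.8979)
∠(n_1, n_3) = 133.84°
δ = |180° − 133.84°| = 46.16°
46.16° > 2α = 38.58°  →  invalid

δ = 46.16°, invalid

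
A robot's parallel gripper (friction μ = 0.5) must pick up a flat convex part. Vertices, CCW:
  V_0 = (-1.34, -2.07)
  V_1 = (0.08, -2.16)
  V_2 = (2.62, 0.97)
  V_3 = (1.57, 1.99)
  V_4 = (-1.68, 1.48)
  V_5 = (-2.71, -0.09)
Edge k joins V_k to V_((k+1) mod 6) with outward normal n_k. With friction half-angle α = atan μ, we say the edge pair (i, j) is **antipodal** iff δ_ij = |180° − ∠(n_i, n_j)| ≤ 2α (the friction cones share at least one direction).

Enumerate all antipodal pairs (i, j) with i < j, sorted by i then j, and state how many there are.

count = 5; pairs: (0,2), (0,3), (1,3), (1,4), (2,5)

α = atan 0.5 = 26.57°;  2α = 53.13°
n_0 = (-0.0633, -0.9980)
n_1 = (+0.7765, -0.6301)
n_2 = (+0.6968, +0.7173)
n_3 = (-0.1550, +0.9879)
n_4 = (-0.8361, +0.5485)
n_5 = (-0.8223, -0.5690)
  (0,1): δ = 125.43°  ·
  (0,2): δ = 40.54°  ✓
  (0,3): δ = 12.54°  ✓
  (0,4): δ = 60.36°  ·
  (0,5): δ = 128.31°  ·
  (1,2): δ = 95.11°  ·
  (1,3): δ = 42.02°  ✓
  (1,4): δ = 5.79°  ✓
  (1,5): δ = 73.74°  ·
  (2,3): δ = 126.91°  ·
  (2,4): δ = 79.10°  ·
  (2,5): δ = 11.15°  ✓
  (3,4): δ = 132.19°  ·
  (3,5): δ = 64.24°  ·
  (4,5): δ = 112.05°  ·
antipodal pairs: 5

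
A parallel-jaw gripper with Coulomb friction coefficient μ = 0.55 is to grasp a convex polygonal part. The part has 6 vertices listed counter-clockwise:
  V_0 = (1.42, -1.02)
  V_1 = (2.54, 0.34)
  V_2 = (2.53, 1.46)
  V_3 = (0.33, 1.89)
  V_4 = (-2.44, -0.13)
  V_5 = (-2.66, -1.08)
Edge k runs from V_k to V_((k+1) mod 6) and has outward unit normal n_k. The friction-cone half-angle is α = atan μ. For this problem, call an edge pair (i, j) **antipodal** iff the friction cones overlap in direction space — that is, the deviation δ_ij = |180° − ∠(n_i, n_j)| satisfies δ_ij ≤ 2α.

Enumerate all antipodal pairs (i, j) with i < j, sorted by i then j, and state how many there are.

count = 6; pairs: (0,3), (0,4), (1,3), (1,4), (2,5), (3,5)

α = atan 0.55 = 28.81°;  2α = 57.62°
n_0 = (+0.7719, -0.6357)
n_1 = (+1.0000, +0.0089)
n_2 = (+0.1918, +0.9814)
n_3 = (-0.5892, +0.8080)
n_4 = (-0.9742, +0.2256)
n_5 = (+0.0147, -0.9999)
  (0,1): δ = 140.02°  ·
  (0,2): δ = 61.59°  ·
  (0,3): δ = 14.43°  ✓
  (0,4): δ = 26.43°  ✓
  (0,5): δ = 130.31°  ·
  (1,2): δ = 101.57°  ·
  (1,3): δ = 54.41°  ✓
  (1,4): δ = 13.55°  ✓
  (1,5): δ = 90.33°  ·
  (2,3): δ = 132.84°  ·
  (2,4): δ = 91.98°  ·
  (2,5): δ = 11.90°  ✓
  (3,4): δ = 139.14°  ·
  (3,5): δ = 35.26°  ✓
  (4,5): δ = 76.12°  ·
antipodal pairs: 6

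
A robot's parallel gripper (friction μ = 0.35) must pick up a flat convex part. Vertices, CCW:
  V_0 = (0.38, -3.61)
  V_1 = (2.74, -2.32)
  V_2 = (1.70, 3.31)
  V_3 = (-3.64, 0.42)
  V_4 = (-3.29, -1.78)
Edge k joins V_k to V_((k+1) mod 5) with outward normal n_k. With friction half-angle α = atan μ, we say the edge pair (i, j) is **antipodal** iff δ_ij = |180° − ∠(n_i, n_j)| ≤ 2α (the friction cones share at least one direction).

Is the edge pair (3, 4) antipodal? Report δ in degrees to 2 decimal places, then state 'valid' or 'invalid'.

δ = 125.54°, invalid

α = atan 0.35 = 19.29°;  2α = 38.58°
edge 3: e_3 = (+0.35, -2.20);  n_3 = (-0.9876, -0.1571)
edge 4: e_4 = (+3.67, -1.83);  n_4 = (-0.4462, -0.8949)
∠(n_3, n_4) = 54.46°
δ = |180° − 54.46°| = 125.54°
125.54° > 2α = 38.58°  →  invalid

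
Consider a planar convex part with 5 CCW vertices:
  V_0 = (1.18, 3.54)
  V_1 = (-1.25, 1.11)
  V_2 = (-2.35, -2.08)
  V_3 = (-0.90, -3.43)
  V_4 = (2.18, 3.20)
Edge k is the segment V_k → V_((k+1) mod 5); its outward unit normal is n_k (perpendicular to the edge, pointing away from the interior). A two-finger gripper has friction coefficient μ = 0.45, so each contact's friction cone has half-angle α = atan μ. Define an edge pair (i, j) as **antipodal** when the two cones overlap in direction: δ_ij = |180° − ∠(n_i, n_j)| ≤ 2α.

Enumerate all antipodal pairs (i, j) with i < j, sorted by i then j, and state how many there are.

α = atan 0.45 = 24.23°;  2α = 48.46°
n_0 = (-0.7071, +0.7071)
n_1 = (-0.9454, +0.3260)
n_2 = (-0.6814, -0.7319)
n_3 = (+0.9069, -0.4213)
n_4 = (+0.3219, +0.9468)
  (0,1): δ = 154.03°  ·
  (0,2): δ = 87.95°  ·
  (0,3): δ = 20.08°  ✓
  (0,4): δ = 116.22°  ·
  (1,2): δ = 113.93°  ·
  (1,3): δ = 5.89°  ✓
  (1,4): δ = 90.25°  ·
  (2,3): δ = 71.96°  ·
  (2,4): δ = 24.18°  ✓
  (3,4): δ = 83.86°  ·
antipodal pairs: 3

count = 3; pairs: (0,3), (1,3), (2,4)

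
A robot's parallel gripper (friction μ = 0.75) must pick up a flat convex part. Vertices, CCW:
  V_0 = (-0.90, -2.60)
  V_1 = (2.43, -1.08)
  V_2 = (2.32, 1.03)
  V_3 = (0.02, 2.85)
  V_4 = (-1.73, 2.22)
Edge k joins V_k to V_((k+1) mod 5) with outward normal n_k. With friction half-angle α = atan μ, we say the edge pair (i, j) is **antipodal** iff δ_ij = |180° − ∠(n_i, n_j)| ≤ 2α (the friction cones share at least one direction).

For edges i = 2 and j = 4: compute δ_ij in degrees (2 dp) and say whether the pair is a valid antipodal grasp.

α = atan 0.75 = 36.87°;  2α = 73.74°
edge 2: e_2 = (-2.30, +1.82);  n_2 = (+0.6205, +0.7842)
edge 4: e_4 = (+0.83, -4.82);  n_4 = (-0.9855, -0.1697)
∠(n_2, n_4) = 138.13°
δ = |180° − 138.13°| = 41.87°
41.87° ≤ 2α = 73.74°  →  valid

δ = 41.87°, valid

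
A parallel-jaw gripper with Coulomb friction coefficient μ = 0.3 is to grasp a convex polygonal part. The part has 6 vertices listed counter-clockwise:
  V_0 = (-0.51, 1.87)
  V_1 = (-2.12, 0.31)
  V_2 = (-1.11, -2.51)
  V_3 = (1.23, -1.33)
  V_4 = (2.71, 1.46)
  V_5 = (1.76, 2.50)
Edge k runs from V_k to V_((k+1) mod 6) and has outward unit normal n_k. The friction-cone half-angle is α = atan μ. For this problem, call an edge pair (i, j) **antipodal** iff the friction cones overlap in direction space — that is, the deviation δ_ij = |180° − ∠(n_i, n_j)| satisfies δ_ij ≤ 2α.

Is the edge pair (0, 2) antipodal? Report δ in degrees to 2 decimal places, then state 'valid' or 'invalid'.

α = atan 0.3 = 16.70°;  2α = 33.40°
edge 0: e_0 = (-1.61, -1.56);  n_0 = (-0.6959, +0.7182)
edge 2: e_2 = (+2.34, +1.18);  n_2 = (+0.4503, -0.8929)
∠(n_0, n_2) = 162.66°
δ = |180° − 162.66°| = 17.34°
17.34° ≤ 2α = 33.40°  →  valid

δ = 17.34°, valid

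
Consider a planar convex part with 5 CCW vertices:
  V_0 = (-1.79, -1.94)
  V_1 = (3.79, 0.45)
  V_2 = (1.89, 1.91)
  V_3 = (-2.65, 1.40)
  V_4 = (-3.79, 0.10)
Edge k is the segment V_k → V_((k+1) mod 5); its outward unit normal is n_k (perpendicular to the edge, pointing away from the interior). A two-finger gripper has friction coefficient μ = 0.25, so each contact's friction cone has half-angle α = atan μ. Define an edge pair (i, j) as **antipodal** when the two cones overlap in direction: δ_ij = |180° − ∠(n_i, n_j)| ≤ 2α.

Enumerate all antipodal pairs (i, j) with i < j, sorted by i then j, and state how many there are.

α = atan 0.25 = 14.04°;  2α = 28.07°
n_0 = (+0.3937, -0.9192)
n_1 = (+0.6093, +0.7929)
n_2 = (-0.1116, +0.9937)
n_3 = (-0.7519, +0.6593)
n_4 = (-0.7141, -0.7001)
  (0,1): δ = 60.73°  ·
  (0,2): δ = 16.78°  ✓
  (0,3): δ = 25.57°  ✓
  (0,4): δ = 111.25°  ·
  (1,2): δ = 136.05°  ·
  (1,3): δ = 93.71°  ·
  (1,4): δ = 8.03°  ✓
  (2,3): δ = 137.66°  ·
  (2,4): δ = 51.98°  ·
  (3,4): δ = 94.32°  ·
antipodal pairs: 3

count = 3; pairs: (0,2), (0,3), (1,4)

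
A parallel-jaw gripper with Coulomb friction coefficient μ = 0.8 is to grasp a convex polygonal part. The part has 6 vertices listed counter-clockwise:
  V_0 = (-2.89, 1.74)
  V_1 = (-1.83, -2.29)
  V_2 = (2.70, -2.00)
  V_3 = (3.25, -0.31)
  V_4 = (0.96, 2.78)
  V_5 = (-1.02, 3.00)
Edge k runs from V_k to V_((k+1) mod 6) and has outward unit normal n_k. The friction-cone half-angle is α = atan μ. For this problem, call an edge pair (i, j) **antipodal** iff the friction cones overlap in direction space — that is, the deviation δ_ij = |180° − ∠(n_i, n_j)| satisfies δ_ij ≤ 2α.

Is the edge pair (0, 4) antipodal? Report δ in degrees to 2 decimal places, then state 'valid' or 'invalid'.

α = atan 0.8 = 38.66°;  2α = 77.32°
edge 0: e_0 = (+1.06, -4.03);  n_0 = (-0.9671, -0.2544)
edge 4: e_4 = (-1.98, +0.22);  n_4 = (+0.1104, +0.9939)
∠(n_0, n_4) = 111.08°
δ = |180° − 111.08°| = 68.92°
68.92° ≤ 2α = 77.32°  →  valid

δ = 68.92°, valid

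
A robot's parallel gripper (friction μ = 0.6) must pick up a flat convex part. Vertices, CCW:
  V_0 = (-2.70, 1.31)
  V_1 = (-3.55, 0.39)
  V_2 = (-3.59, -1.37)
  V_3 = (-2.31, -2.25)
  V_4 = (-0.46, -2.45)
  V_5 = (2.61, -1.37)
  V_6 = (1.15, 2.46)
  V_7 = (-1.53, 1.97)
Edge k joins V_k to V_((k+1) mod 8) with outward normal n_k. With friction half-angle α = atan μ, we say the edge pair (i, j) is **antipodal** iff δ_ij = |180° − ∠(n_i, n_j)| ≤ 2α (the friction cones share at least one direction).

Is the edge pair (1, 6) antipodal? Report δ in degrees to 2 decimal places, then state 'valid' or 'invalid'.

δ = 101.66°, invalid

α = atan 0.6 = 30.96°;  2α = 61.93°
edge 1: e_1 = (-0.04, -1.76);  n_1 = (-0.9997, +0.0227)
edge 6: e_6 = (-2.68, -0.49);  n_6 = (-0.1799, +0.9837)
∠(n_1, n_6) = 78.34°
δ = |180° − 78.34°| = 101.66°
101.66° > 2α = 61.93°  →  invalid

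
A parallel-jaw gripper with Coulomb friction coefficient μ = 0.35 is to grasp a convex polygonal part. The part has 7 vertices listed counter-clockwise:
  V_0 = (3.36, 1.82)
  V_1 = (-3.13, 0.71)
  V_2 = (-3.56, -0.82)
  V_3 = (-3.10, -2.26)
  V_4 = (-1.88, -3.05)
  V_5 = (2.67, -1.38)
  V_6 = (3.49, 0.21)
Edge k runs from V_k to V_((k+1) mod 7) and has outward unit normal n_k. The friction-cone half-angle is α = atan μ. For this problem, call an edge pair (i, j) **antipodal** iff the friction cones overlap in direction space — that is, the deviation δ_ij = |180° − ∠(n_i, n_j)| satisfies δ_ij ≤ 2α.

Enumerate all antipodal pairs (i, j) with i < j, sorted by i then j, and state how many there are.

α = atan 0.35 = 19.29°;  2α = 38.58°
n_0 = (-0.1686, +0.9857)
n_1 = (-0.9627, +0.2706)
n_2 = (-0.9526, -0.3043)
n_3 = (-0.5435, -0.8394)
n_4 = (+0.3446, -0.9388)
n_5 = (+0.8888, -0.4584)
n_6 = (+0.9968, +0.0805)
  (0,1): δ = 115.40°  ·
  (0,2): δ = 81.99°  ·
  (0,3): δ = 42.63°  ·
  (0,4): δ = 10.45°  ✓
  (0,5): δ = 53.01°  ·
  (0,6): δ = 84.91°  ·
  (1,2): δ = 146.59°  ·
  (1,3): δ = 107.23°  ·
  (1,4): δ = 54.15°  ·
  (1,5): δ = 11.58°  ✓
  (1,6): δ = 20.31°  ✓
  (2,3): δ = 140.64°  ·
  (2,4): δ = 87.56°  ·
  (2,5): δ = 45.00°  ·
  (2,6): δ = 13.10°  ✓
  (3,4): δ = 126.92°  ·
  (3,5): δ = 84.36°  ·
  (3,6): δ = 52.46°  ·
  (4,5): δ = 137.44°  ·
  (4,6): δ = 105.54°  ·
  (5,6): δ = 148.10°  ·
antipodal pairs: 4

count = 4; pairs: (0,4), (1,5), (1,6), (2,6)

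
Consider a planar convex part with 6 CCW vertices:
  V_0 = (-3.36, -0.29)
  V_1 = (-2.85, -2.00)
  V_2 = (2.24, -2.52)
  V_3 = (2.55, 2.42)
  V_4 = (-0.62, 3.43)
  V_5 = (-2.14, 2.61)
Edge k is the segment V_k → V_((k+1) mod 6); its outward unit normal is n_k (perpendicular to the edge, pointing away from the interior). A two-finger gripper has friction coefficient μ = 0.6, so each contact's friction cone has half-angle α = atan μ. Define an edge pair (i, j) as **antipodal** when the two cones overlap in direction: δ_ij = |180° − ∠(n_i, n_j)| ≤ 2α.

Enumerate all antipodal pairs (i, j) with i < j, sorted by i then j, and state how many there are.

α = atan 0.6 = 30.96°;  2α = 61.93°
n_0 = (-0.9583, -0.2858)
n_1 = (-0.1016, -0.9948)
n_2 = (+0.9980, -0.0626)
n_3 = (+0.3036, +0.9528)
n_4 = (-0.4748, +0.8801)
n_5 = (-0.9218, +0.3878)
  (0,1): δ = 112.44°  ·
  (0,2): δ = 20.20°  ✓
  (0,3): δ = 55.72°  ✓
  (0,4): δ = 101.74°  ·
  (0,5): δ = 140.58°  ·
  (1,2): δ = 87.76°  ·
  (1,3): δ = 11.84°  ✓
  (1,4): δ = 34.18°  ✓
  (1,5): δ = 73.02°  ·
  (2,3): δ = 104.08°  ·
  (2,4): δ = 58.06°  ✓
  (2,5): δ = 19.23°  ✓
  (3,4): δ = 133.98°  ·
  (3,5): δ = 95.14°  ·
  (4,5): δ = 141.16°  ·
antipodal pairs: 6

count = 6; pairs: (0,2), (0,3), (1,3), (1,4), (2,4), (2,5)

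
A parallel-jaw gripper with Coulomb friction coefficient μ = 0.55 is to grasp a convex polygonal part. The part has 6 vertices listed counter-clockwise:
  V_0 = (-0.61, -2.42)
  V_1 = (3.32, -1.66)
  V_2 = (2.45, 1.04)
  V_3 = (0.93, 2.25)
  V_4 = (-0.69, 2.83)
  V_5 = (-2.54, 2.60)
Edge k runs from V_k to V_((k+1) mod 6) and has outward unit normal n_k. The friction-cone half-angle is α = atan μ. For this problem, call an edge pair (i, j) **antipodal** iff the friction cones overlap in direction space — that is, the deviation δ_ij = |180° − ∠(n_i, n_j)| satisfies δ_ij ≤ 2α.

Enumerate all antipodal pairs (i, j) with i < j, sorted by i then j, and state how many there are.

α = atan 0.55 = 28.81°;  2α = 57.62°
n_0 = (+0.1899, -0.9818)
n_1 = (+0.9518, +0.3067)
n_2 = (+0.6228, +0.7824)
n_3 = (+0.3371, +0.9415)
n_4 = (-0.1234, +0.9924)
n_5 = (-0.9334, -0.3589)
  (0,1): δ = 83.08°  ·
  (0,2): δ = 49.47°  ✓
  (0,3): δ = 30.64°  ✓
  (0,4): δ = 3.86°  ✓
  (0,5): δ = 100.08°  ·
  (1,2): δ = 146.38°  ·
  (1,3): δ = 127.56°  ·
  (1,4): δ = 100.77°  ·
  (1,5): δ = 3.17°  ✓
  (2,3): δ = 161.18°  ·
  (2,4): δ = 134.39°  ·
  (2,5): δ = 30.45°  ✓
  (3,4): δ = 153.21°  ·
  (3,5): δ = 49.27°  ✓
  (4,5): δ = 76.06°  ·
antipodal pairs: 6

count = 6; pairs: (0,2), (0,3), (0,4), (1,5), (2,5), (3,5)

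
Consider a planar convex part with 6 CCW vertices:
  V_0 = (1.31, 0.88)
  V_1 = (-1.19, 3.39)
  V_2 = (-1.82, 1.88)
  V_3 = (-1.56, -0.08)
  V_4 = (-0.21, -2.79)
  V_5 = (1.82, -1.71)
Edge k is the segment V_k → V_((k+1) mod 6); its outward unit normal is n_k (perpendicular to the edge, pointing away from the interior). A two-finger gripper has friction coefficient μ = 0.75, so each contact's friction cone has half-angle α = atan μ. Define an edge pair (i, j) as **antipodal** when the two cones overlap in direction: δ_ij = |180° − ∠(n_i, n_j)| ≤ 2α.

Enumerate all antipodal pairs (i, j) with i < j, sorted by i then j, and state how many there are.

α = atan 0.75 = 36.87°;  2α = 73.74°
n_0 = (+0.7085, +0.7057)
n_1 = (-0.9229, +0.3850)
n_2 = (-0.9913, -0.1315)
n_3 = (-0.8951, -0.4459)
n_4 = (+0.4697, -0.8828)
n_5 = (+0.9812, +0.1932)
  (0,1): δ = 67.53°  ✓
  (0,2): δ = 37.33°  ✓
  (0,3): δ = 18.41°  ✓
  (0,4): δ = 73.13°  ✓
  (0,5): δ = 146.25°  ·
  (1,2): δ = 149.80°  ·
  (1,3): δ = 130.87°  ·
  (1,4): δ = 39.34°  ✓
  (1,5): δ = 33.79°  ✓
  (2,3): δ = 161.08°  ·
  (2,4): δ = 69.54°  ✓
  (2,5): δ = 3.58°  ✓
  (3,4): δ = 88.47°  ·
  (3,5): δ = 15.34°  ✓
  (4,5): δ = 106.87°  ·
antipodal pairs: 9

count = 9; pairs: (0,1), (0,2), (0,3), (0,4), (1,4), (1,5), (2,4), (2,5), (3,5)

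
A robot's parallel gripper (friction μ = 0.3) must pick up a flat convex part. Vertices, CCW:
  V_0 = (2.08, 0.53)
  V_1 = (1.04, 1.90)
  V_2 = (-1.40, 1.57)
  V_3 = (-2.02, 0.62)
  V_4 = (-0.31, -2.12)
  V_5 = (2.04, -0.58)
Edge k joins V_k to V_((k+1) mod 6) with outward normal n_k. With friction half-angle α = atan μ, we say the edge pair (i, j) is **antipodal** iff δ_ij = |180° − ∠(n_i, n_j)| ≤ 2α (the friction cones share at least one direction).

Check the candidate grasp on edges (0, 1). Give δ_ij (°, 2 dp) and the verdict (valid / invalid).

δ = 119.50°, invalid

α = atan 0.3 = 16.70°;  2α = 33.40°
edge 0: e_0 = (-1.04, +1.37);  n_0 = (+0.7965, +0.6046)
edge 1: e_1 = (-2.44, -0.33);  n_1 = (-0.1340, +0.9910)
∠(n_0, n_1) = 60.50°
δ = |180° − 60.50°| = 119.50°
119.50° > 2α = 33.40°  →  invalid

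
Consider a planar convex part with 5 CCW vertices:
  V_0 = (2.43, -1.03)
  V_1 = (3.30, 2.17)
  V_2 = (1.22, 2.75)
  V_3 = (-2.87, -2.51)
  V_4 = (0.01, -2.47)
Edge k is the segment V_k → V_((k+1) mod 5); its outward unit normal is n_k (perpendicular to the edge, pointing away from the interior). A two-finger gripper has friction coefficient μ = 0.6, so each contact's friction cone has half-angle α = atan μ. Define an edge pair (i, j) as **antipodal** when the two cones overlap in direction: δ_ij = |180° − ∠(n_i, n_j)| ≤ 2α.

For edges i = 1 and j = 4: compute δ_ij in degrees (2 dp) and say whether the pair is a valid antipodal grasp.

α = atan 0.6 = 30.96°;  2α = 61.93°
edge 1: e_1 = (-2.08, +0.58);  n_1 = (+0.2686, +0.9633)
edge 4: e_4 = (+2.42, +1.44);  n_4 = (+0.5114, -0.8594)
∠(n_1, n_4) = 133.66°
δ = |180° − 133.66°| = 46.34°
46.34° ≤ 2α = 61.93°  →  valid

δ = 46.34°, valid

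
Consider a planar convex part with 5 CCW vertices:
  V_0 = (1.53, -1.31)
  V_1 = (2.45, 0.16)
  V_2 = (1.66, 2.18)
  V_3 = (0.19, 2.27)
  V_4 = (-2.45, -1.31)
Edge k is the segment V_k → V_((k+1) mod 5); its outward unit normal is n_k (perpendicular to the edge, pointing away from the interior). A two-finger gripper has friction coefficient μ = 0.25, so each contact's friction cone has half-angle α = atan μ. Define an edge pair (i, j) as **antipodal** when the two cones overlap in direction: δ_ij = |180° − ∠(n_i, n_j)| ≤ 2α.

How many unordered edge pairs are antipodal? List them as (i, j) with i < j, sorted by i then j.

α = atan 0.25 = 14.04°;  2α = 28.07°
n_0 = (+0.8477, -0.5305)
n_1 = (+0.9313, +0.3642)
n_2 = (+0.0611, +0.9981)
n_3 = (-0.8048, +0.5935)
n_4 = (+0.0000, -1.0000)
  (0,1): δ = 126.60°  ·
  (0,2): δ = 61.46°  ·
  (0,3): δ = 4.37°  ✓
  (0,4): δ = 122.04°  ·
  (1,2): δ = 114.86°  ·
  (1,3): δ = 57.77°  ·
  (1,4): δ = 68.64°  ·
  (2,3): δ = 122.90°  ·
  (2,4): δ = 3.50°  ✓
  (3,4): δ = 53.59°  ·
antipodal pairs: 2

count = 2; pairs: (0,3), (2,4)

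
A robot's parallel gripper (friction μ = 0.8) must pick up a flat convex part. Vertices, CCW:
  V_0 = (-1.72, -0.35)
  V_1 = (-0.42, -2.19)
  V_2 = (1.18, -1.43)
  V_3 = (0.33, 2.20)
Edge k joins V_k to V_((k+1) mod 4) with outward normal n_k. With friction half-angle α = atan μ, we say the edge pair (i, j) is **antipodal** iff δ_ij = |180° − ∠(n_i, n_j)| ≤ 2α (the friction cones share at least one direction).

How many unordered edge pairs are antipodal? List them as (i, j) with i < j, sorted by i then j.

α = atan 0.8 = 38.66°;  2α = 77.32°
n_0 = (-0.8167, -0.5770)
n_1 = (+0.4291, -0.9033)
n_2 = (+0.9737, +0.2280)
n_3 = (-0.7794, +0.6266)
  (0,1): δ = 99.83°  ·
  (0,2): δ = 22.06°  ✓
  (0,3): δ = 105.96°  ·
  (1,2): δ = 102.23°  ·
  (1,3): δ = 25.80°  ✓
  (2,3): δ = 51.98°  ✓
antipodal pairs: 3

count = 3; pairs: (0,2), (1,3), (2,3)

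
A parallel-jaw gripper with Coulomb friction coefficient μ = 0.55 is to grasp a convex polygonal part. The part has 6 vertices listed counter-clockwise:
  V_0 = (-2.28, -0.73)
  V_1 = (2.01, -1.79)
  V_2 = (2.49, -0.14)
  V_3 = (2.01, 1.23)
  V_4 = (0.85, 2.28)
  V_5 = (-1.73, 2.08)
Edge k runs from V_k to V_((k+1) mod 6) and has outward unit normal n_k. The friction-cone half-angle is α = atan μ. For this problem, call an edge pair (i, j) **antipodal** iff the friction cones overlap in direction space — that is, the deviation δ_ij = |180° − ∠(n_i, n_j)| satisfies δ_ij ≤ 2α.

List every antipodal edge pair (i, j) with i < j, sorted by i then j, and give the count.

α = atan 0.55 = 28.81°;  2α = 57.62°
n_0 = (-0.2399, -0.9708)
n_1 = (+0.9602, -0.2793)
n_2 = (+0.9438, +0.3307)
n_3 = (+0.6711, +0.7414)
n_4 = (-0.0773, +0.9970)
n_5 = (-0.9814, +0.1921)
  (0,1): δ = 92.34°  ·
  (0,2): δ = 56.81°  ✓
  (0,3): δ = 28.27°  ✓
  (0,4): δ = 18.31°  ✓
  (0,5): δ = 92.80°  ·
  (1,2): δ = 144.47°  ·
  (1,3): δ = 115.93°  ·
  (1,4): δ = 69.35°  ·
  (1,5): δ = 5.15°  ✓
  (2,3): δ = 151.46°  ·
  (2,4): δ = 104.88°  ·
  (2,5): δ = 30.38°  ✓
  (3,4): δ = 133.42°  ·
  (3,5): δ = 58.92°  ·
  (4,5): δ = 105.51°  ·
antipodal pairs: 5

count = 5; pairs: (0,2), (0,3), (0,4), (1,5), (2,5)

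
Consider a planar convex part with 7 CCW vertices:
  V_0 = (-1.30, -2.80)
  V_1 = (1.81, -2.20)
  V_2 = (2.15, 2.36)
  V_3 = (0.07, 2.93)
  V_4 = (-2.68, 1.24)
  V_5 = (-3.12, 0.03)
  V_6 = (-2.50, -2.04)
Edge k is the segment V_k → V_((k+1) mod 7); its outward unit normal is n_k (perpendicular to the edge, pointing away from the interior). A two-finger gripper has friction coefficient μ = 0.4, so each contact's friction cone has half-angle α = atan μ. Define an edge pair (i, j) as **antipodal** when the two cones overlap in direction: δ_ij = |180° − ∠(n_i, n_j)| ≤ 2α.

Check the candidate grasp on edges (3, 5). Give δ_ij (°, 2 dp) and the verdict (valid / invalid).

α = atan 0.4 = 21.80°;  2α = 43.60°
edge 3: e_3 = (-2.75, -1.69);  n_3 = (-0.5236, +0.8520)
edge 5: e_5 = (+0.62, -2.07);  n_5 = (-0.9580, -0.2869)
∠(n_3, n_5) = 75.10°
δ = |180° − 75.10°| = 104.90°
104.90° > 2α = 43.60°  →  invalid

δ = 104.90°, invalid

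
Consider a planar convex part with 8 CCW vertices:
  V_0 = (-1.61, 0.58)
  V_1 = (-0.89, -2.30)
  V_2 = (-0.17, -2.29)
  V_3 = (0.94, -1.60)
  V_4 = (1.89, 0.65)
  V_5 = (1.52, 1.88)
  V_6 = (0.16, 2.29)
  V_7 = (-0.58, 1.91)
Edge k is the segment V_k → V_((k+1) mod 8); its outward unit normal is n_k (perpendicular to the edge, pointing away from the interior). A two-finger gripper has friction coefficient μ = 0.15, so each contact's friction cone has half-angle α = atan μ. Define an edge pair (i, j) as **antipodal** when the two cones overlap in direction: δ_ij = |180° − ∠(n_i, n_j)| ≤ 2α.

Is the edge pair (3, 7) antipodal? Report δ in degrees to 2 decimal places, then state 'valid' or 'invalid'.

δ = 14.86°, valid

α = atan 0.15 = 8.53°;  2α = 17.06°
edge 3: e_3 = (+0.95, +2.25);  n_3 = (+0.9212, -0.3890)
edge 7: e_7 = (-1.03, -1.33);  n_7 = (-0.7906, +0.6123)
∠(n_3, n_7) = 165.14°
δ = |180° − 165.14°| = 14.86°
14.86° ≤ 2α = 17.06°  →  valid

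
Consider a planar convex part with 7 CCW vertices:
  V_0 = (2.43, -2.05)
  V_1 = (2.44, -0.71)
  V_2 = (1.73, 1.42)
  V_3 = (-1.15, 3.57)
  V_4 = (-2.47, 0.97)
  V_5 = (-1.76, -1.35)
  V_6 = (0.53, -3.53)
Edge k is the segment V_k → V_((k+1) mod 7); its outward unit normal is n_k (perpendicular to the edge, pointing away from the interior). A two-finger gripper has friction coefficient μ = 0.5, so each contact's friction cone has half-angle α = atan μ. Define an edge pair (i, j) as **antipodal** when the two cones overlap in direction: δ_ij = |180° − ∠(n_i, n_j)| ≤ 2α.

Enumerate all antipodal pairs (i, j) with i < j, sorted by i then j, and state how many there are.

count = 9; pairs: (0,3), (0,4), (0,5), (1,3), (1,4), (1,5), (2,4), (2,5), (3,6)

α = atan 0.5 = 26.57°;  2α = 53.13°
n_0 = (+1.0000, -0.0075)
n_1 = (+0.9487, +0.3162)
n_2 = (+0.5982, +0.8013)
n_3 = (-0.8917, +0.4527)
n_4 = (-0.9562, -0.2926)
n_5 = (-0.6895, -0.7243)
n_6 = (+0.6145, -0.7889)
  (0,1): δ = 161.14°  ·
  (0,2): δ = 126.31°  ·
  (0,3): δ = 26.49°  ✓
  (0,4): δ = 17.44°  ✓
  (0,5): δ = 46.84°  ✓
  (0,6): δ = 128.34°  ·
  (1,2): δ = 145.18°  ·
  (1,3): δ = 45.35°  ✓
  (1,4): δ = 1.42°  ✓
  (1,5): δ = 27.97°  ✓
  (1,6): δ = 109.48°  ·
  (2,3): δ = 80.17°  ·
  (2,4): δ = 36.24°  ✓
  (2,5): δ = 6.85°  ✓
  (2,6): δ = 74.66°  ·
  (3,4): δ = 136.07°  ·
  (3,5): δ = 106.67°  ·
  (3,6): δ = 25.17°  ✓
  (4,5): δ = 150.61°  ·
  (4,6): δ = 69.10°  ·
  (5,6): δ = 98.49°  ·
antipodal pairs: 9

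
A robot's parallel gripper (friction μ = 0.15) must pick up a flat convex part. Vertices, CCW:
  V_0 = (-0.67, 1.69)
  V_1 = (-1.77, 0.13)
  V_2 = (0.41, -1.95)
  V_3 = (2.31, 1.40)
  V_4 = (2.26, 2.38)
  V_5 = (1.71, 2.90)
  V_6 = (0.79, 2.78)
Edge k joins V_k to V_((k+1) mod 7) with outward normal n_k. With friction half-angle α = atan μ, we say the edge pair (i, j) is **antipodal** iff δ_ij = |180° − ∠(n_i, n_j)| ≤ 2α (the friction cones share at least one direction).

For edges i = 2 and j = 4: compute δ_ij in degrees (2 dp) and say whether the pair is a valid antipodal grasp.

α = atan 0.15 = 8.53°;  2α = 17.06°
edge 2: e_2 = (+1.90, +3.35);  n_2 = (+0.8698, -0.4933)
edge 4: e_4 = (-0.55, +0.52);  n_4 = (+0.6870, +0.7266)
∠(n_2, n_4) = 76.17°
δ = |180° − 76.17°| = 103.83°
103.83° > 2α = 17.06°  →  invalid

δ = 103.83°, invalid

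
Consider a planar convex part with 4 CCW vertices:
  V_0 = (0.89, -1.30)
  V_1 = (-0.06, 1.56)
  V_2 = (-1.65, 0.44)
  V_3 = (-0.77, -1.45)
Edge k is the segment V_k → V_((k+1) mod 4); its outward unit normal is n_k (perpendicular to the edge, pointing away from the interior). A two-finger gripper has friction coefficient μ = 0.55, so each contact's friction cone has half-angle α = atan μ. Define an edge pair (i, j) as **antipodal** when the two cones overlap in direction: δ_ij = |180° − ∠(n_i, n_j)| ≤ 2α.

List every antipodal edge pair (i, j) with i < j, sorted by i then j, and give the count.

count = 2; pairs: (0,2), (1,3)

α = atan 0.55 = 28.81°;  2α = 57.62°
n_0 = (+0.9490, +0.3152)
n_1 = (-0.5759, +0.8175)
n_2 = (-0.9066, -0.4221)
n_3 = (+0.0900, -0.9959)
  (0,1): δ = 73.21°  ·
  (0,2): δ = 6.59°  ✓
  (0,3): δ = 76.79°  ·
  (1,2): δ = 100.19°  ·
  (1,3): δ = 30.00°  ✓
  (2,3): δ = 109.80°  ·
antipodal pairs: 2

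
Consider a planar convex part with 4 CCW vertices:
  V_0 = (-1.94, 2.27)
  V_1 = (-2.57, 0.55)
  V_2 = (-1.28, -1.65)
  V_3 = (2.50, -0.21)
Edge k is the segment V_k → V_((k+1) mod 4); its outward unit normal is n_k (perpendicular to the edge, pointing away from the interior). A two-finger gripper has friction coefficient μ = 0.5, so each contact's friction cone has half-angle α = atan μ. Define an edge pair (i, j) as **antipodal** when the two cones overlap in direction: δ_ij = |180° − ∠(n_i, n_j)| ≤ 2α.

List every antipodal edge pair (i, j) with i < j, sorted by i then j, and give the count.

count = 3; pairs: (0,2), (1,3), (2,3)

α = atan 0.5 = 26.57°;  2α = 53.13°
n_0 = (-0.9390, +0.3439)
n_1 = (-0.8626, -0.5058)
n_2 = (+0.3560, -0.9345)
n_3 = (+0.4876, +0.8730)
  (0,1): δ = 129.50°  ·
  (0,2): δ = 49.03°  ✓
  (0,3): δ = 80.93°  ·
  (1,2): δ = 99.53°  ·
  (1,3): δ = 30.43°  ✓
  (2,3): δ = 50.04°  ✓
antipodal pairs: 3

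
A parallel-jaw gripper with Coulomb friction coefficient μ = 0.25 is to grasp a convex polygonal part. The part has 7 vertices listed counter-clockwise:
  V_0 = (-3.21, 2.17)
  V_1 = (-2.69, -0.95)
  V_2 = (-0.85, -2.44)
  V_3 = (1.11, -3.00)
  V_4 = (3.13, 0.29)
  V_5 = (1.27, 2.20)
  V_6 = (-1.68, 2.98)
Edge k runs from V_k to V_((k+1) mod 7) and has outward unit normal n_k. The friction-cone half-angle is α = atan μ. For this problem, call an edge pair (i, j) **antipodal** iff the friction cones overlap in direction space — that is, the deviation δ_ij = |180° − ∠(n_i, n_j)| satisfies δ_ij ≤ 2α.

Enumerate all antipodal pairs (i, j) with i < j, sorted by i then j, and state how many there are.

count = 3; pairs: (1,4), (1,5), (2,5)

α = atan 0.25 = 14.04°;  2α = 28.07°
n_0 = (-0.9864, -0.1644)
n_1 = (-0.6293, -0.7771)
n_2 = (-0.2747, -0.9615)
n_3 = (+0.8522, -0.5232)
n_4 = (+0.7164, +0.6977)
n_5 = (+0.2556, +0.9668)
n_6 = (-0.4679, +0.8838)
  (0,1): δ = 138.46°  ·
  (0,2): δ = 115.41°  ·
  (0,3): δ = 41.01°  ·
  (0,4): δ = 34.78°  ·
  (0,5): δ = 65.73°  ·
  (0,6): δ = 108.43°  ·
  (1,2): δ = 156.95°  ·
  (1,3): δ = 82.55°  ·
  (1,4): δ = 6.76°  ✓
  (1,5): δ = 24.19°  ✓
  (1,6): δ = 66.90°  ·
  (2,3): δ = 105.60°  ·
  (2,4): δ = 29.81°  ·
  (2,5): δ = 1.13°  ✓
  (2,6): δ = 43.84°  ·
  (3,4): δ = 104.21°  ·
  (3,5): δ = 73.26°  ·
  (3,6): δ = 30.55°  ·
  (4,5): δ = 149.05°  ·
  (4,6): δ = 106.34°  ·
  (5,6): δ = 137.29°  ·
antipodal pairs: 3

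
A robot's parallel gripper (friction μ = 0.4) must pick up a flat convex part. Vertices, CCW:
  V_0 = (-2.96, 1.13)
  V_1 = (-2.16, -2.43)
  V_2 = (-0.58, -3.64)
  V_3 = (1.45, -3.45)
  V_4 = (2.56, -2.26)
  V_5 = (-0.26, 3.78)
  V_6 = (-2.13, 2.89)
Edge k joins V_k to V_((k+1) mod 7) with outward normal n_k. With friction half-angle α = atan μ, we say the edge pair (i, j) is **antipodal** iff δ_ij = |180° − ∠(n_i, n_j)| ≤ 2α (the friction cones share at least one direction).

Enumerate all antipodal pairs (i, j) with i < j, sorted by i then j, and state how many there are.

count = 5; pairs: (0,4), (1,4), (2,5), (3,5), (3,6)

α = atan 0.4 = 21.80°;  2α = 43.60°
n_0 = (-0.9757, -0.2193)
n_1 = (-0.6080, -0.7939)
n_2 = (+0.0932, -0.9956)
n_3 = (+0.7313, -0.6821)
n_4 = (+0.9061, +0.4230)
n_5 = (-0.4297, +0.9029)
n_6 = (-0.9045, +0.4265)
  (0,1): δ = 140.11°  ·
  (0,2): δ = 97.32°  ·
  (0,3): δ = 55.67°  ·
  (0,4): δ = 12.36°  ✓
  (0,5): δ = 102.79°  ·
  (0,6): δ = 142.09°  ·
  (1,2): δ = 137.21°  ·
  (1,3): δ = 95.56°  ·
  (1,4): δ = 27.53°  ✓
  (1,5): δ = 62.90°  ·
  (1,6): δ = 102.20°  ·
  (2,3): δ = 138.35°  ·
  (2,4): δ = 70.32°  ·
  (2,5): δ = 20.10°  ✓
  (2,6): δ = 59.40°  ·
  (3,4): δ = 111.96°  ·
  (3,5): δ = 21.54°  ✓
  (3,6): δ = 17.76°  ✓
  (4,5): δ = 89.58°  ·
  (4,6): δ = 50.28°  ·
  (5,6): δ = 140.70°  ·
antipodal pairs: 5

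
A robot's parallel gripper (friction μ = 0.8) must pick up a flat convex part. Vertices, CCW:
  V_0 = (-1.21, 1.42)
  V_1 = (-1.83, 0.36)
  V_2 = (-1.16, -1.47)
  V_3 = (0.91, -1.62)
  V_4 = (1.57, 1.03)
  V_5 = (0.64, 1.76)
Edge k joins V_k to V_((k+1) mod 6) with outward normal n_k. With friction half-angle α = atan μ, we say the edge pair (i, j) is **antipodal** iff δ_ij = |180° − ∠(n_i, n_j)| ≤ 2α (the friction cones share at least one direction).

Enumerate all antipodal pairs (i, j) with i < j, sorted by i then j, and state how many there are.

count = 7; pairs: (0,2), (0,3), (1,3), (1,4), (2,4), (2,5), (3,5)

α = atan 0.8 = 38.66°;  2α = 77.32°
n_0 = (-0.8632, +0.5049)
n_1 = (-0.9390, -0.3438)
n_2 = (-0.0723, -0.9974)
n_3 = (+0.9704, -0.2417)
n_4 = (+0.6174, +0.7866)
n_5 = (-0.1808, +0.9835)
  (0,1): δ = 129.57°  ·
  (0,2): δ = 63.82°  ✓
  (0,3): δ = 16.34°  ✓
  (0,4): δ = 82.19°  ·
  (0,5): δ = 130.74°  ·
  (1,2): δ = 114.25°  ·
  (1,3): δ = 34.09°  ✓
  (1,4): δ = 31.76°  ✓
  (1,5): δ = 80.31°  ·
  (2,3): δ = 99.84°  ·
  (2,4): δ = 33.99°  ✓
  (2,5): δ = 14.56°  ✓
  (3,4): δ = 114.14°  ·
  (3,5): δ = 65.60°  ✓
  (4,5): δ = 131.46°  ·
antipodal pairs: 7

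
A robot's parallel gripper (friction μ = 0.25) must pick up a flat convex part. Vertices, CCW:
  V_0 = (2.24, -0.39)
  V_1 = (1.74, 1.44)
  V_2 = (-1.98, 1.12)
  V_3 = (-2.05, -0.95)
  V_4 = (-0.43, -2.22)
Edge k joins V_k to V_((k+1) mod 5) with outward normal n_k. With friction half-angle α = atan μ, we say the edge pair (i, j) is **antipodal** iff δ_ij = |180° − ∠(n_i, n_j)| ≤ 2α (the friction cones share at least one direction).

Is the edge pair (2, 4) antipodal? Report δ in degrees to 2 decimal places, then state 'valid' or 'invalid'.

δ = 53.64°, invalid

α = atan 0.25 = 14.04°;  2α = 28.07°
edge 2: e_2 = (-0.07, -2.07);  n_2 = (-0.9994, +0.0338)
edge 4: e_4 = (+2.67, +1.83);  n_4 = (+0.5653, -0.8249)
∠(n_2, n_4) = 126.36°
δ = |180° − 126.36°| = 53.64°
53.64° > 2α = 28.07°  →  invalid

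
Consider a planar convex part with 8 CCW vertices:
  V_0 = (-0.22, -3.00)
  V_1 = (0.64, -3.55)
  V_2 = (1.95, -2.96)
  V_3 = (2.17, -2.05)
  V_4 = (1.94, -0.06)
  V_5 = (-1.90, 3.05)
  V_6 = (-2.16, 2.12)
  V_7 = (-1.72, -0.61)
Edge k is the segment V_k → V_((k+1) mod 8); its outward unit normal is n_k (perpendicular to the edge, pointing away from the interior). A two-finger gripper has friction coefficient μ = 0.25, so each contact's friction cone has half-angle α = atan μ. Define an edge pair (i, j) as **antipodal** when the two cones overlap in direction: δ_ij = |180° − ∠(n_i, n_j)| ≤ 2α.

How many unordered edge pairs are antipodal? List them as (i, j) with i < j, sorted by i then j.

count = 7; pairs: (0,4), (2,5), (2,6), (3,5), (3,6), (3,7), (4,7)

α = atan 0.25 = 14.04°;  2α = 28.07°
n_0 = (-0.5388, -0.8424)
n_1 = (+0.4107, -0.9118)
n_2 = (+0.9720, -0.2350)
n_3 = (+0.9934, +0.1148)
n_4 = (+0.6294, +0.7771)
n_5 = (-0.9631, +0.2692)
n_6 = (-0.9873, -0.1591)
n_7 = (-0.8470, -0.5316)
  (0,1): δ = 123.15°  ·
  (0,2): δ = 70.99°  ·
  (0,3): δ = 50.81°  ·
  (0,4): δ = 6.40°  ✓
  (0,5): δ = 106.98°  ·
  (0,6): δ = 131.76°  ·
  (0,7): δ = 154.71°  ·
  (1,2): δ = 127.84°  ·
  (1,3): δ = 107.65°  ·
  (1,4): δ = 63.25°  ·
  (1,5): δ = 50.13°  ·
  (1,6): δ = 74.91°  ·
  (1,7): δ = 97.87°  ·
  (2,3): δ = 159.82°  ·
  (2,4): δ = 115.41°  ·
  (2,5): δ = 2.03°  ✓
  (2,6): δ = 22.75°  ✓
  (2,7): δ = 45.70°  ·
  (3,4): δ = 135.60°  ·
  (3,5): δ = 22.21°  ✓
  (3,6): δ = 2.56°  ✓
  (3,7): δ = 25.52°  ✓
  (4,5): δ = 66.62°  ·
  (4,6): δ = 41.84°  ·
  (4,7): δ = 18.88°  ✓
  (5,6): δ = 155.22°  ·
  (5,7): δ = 132.27°  ·
  (6,7): δ = 157.04°  ·
antipodal pairs: 7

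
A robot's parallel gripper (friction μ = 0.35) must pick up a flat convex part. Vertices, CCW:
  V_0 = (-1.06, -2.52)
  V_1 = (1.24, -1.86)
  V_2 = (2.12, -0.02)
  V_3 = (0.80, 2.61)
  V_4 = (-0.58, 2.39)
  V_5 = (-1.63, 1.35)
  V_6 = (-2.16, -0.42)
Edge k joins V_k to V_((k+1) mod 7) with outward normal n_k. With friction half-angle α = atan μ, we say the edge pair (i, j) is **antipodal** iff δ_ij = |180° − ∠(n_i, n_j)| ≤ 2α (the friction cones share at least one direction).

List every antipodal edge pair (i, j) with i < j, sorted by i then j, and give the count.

count = 5; pairs: (0,3), (0,4), (1,4), (1,5), (2,6)

α = atan 0.35 = 19.29°;  2α = 38.58°
n_0 = (+0.2758, -0.9612)
n_1 = (+0.9021, -0.4315)
n_2 = (+0.8937, +0.4486)
n_3 = (-0.1574, +0.9875)
n_4 = (-0.7037, +0.7105)
n_5 = (-0.9580, +0.2869)
n_6 = (-0.8858, -0.4640)
  (0,1): δ = 131.57°  ·
  (0,2): δ = 79.36°  ·
  (0,3): δ = 6.95°  ✓
  (0,4): δ = 28.71°  ✓
  (0,5): δ = 57.32°  ·
  (0,6): δ = 101.63°  ·
  (1,2): δ = 127.79°  ·
  (1,3): δ = 55.38°  ·
  (1,4): δ = 19.71°  ✓
  (1,5): δ = 8.89°  ✓
  (1,6): δ = 53.21°  ·
  (2,3): δ = 107.59°  ·
  (2,4): δ = 71.93°  ·
  (2,5): δ = 43.32°  ·
  (2,6): δ = 0.99°  ✓
  (3,4): δ = 144.33°  ·
  (3,5): δ = 115.73°  ·
  (3,6): δ = 71.41°  ·
  (4,5): δ = 151.40°  ·
  (4,6): δ = 107.08°  ·
  (5,6): δ = 135.68°  ·
antipodal pairs: 5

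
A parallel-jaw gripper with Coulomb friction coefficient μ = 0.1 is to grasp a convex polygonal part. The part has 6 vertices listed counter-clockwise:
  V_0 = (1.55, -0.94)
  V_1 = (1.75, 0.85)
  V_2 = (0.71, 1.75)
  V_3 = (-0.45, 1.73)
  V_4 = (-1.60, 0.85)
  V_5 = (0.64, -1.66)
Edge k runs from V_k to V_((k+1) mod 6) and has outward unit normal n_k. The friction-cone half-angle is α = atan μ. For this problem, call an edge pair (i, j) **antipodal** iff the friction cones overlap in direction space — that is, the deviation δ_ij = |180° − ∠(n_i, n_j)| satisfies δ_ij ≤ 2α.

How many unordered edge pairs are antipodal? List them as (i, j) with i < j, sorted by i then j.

count = 2; pairs: (1,4), (3,5)

α = atan 0.1 = 5.71°;  2α = 11.42°
n_0 = (+0.9938, -0.1110)
n_1 = (+0.6544, +0.7562)
n_2 = (-0.0172, +0.9999)
n_3 = (-0.6077, +0.7942)
n_4 = (-0.7461, -0.6658)
n_5 = (+0.6205, -0.7842)
  (0,1): δ = 124.50°  ·
  (0,2): δ = 82.64°  ·
  (0,3): δ = 46.20°  ·
  (0,4): δ = 48.12°  ·
  (0,5): δ = 134.73°  ·
  (1,2): δ = 138.14°  ·
  (1,3): δ = 101.70°  ·
  (1,4): δ = 7.38°  ✓
  (1,5): δ = 79.22°  ·
  (2,3): δ = 143.56°  ·
  (2,4): δ = 49.24°  ·
  (2,5): δ = 37.36°  ·
  (3,4): δ = 85.68°  ·
  (3,5): δ = 0.93°  ✓
  (4,5): δ = 93.40°  ·
antipodal pairs: 2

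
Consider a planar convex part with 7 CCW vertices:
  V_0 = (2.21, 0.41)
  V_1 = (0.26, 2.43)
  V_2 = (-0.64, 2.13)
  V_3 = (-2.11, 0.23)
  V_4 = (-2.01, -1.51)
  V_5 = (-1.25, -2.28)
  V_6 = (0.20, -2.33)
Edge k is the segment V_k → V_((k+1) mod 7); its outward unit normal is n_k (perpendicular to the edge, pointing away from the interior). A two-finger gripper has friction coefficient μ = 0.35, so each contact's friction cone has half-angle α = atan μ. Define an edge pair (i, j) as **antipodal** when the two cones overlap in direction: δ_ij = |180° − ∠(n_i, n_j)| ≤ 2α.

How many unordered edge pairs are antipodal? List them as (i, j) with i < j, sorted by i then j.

count = 4; pairs: (0,4), (1,5), (1,6), (2,6)

α = atan 0.35 = 19.29°;  2α = 38.58°
n_0 = (+0.7195, +0.6945)
n_1 = (-0.3162, +0.9487)
n_2 = (-0.7909, +0.6119)
n_3 = (-0.9984, -0.0574)
n_4 = (-0.7117, -0.7025)
n_5 = (-0.0345, -0.9994)
n_6 = (+0.8063, -0.5915)
  (0,1): δ = 115.55°  ·
  (0,2): δ = 81.72°  ·
  (0,3): δ = 40.70°  ·
  (0,4): δ = 0.64°  ✓
  (0,5): δ = 44.04°  ·
  (0,6): δ = 99.75°  ·
  (1,2): δ = 146.16°  ·
  (1,3): δ = 105.15°  ·
  (1,4): δ = 63.81°  ·
  (1,5): δ = 20.41°  ✓
  (1,6): δ = 35.30°  ✓
  (2,3): δ = 138.98°  ·
  (2,4): δ = 97.65°  ·
  (2,5): δ = 54.25°  ·
  (2,6): δ = 1.47°  ✓
  (3,4): δ = 138.66°  ·
  (3,5): δ = 95.26°  ·
  (3,6): δ = 39.55°  ·
  (4,5): δ = 136.60°  ·
  (4,6): δ = 80.89°  ·
  (5,6): δ = 124.29°  ·
antipodal pairs: 4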